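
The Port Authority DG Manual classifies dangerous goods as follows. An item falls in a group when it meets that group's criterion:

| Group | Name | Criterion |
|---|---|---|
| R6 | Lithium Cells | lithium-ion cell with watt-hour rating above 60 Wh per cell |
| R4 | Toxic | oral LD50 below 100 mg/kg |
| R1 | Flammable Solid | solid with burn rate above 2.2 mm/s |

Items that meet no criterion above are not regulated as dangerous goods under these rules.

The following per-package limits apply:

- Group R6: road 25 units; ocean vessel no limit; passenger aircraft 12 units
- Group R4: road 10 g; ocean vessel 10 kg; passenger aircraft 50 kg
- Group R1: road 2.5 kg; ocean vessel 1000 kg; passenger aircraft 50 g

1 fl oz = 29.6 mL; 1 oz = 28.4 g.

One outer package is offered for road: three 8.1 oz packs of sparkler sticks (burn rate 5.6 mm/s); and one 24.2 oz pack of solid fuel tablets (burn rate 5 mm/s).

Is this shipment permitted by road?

Yes

The sparkler sticks have burn rate 5.6 mm/s, which is > 2.2 mm/s, so they are Group R1 (Flammable Solid).
Solid fuel tablets: burn rate 5 mm/s > 2.2 mm/s → Group R1 (Flammable Solid).
Group R1 net quantity: (three 8.1 oz packs = 690.12 g) + (one 24.2 oz pack = 687.28 g) = 1377.4 g.
1377.4 g is within the road limit of 2.5 kg for Group R1.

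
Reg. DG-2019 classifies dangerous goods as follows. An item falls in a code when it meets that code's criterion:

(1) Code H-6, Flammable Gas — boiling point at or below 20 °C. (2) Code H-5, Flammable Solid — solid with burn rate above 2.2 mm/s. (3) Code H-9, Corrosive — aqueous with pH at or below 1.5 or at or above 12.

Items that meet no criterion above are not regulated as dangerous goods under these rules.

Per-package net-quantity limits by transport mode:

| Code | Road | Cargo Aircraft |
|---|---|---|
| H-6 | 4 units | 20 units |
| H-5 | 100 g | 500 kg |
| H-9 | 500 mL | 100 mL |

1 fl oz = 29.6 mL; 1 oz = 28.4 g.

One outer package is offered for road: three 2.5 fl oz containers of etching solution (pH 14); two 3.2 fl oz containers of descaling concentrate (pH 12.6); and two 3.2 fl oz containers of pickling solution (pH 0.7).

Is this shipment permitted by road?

Etching solution: pH 14 ≥ 12 → Code H-9 (Corrosive).
Descaling concentrate: pH 12.6 ≥ 12 → Code H-9 (Corrosive).
The pickling solution has pH 0.7, which is ≤ 1.5, so it is Code H-9 (Corrosive).
Code H-9 net quantity: (three 2.5 fl oz containers = 222 mL) + (two 3.2 fl oz containers = 189.44 mL) + (two 3.2 fl oz containers = 189.44 mL) = 600.88 mL.
600.88 mL exceeds the road limit of 500 mL for Code H-9.

No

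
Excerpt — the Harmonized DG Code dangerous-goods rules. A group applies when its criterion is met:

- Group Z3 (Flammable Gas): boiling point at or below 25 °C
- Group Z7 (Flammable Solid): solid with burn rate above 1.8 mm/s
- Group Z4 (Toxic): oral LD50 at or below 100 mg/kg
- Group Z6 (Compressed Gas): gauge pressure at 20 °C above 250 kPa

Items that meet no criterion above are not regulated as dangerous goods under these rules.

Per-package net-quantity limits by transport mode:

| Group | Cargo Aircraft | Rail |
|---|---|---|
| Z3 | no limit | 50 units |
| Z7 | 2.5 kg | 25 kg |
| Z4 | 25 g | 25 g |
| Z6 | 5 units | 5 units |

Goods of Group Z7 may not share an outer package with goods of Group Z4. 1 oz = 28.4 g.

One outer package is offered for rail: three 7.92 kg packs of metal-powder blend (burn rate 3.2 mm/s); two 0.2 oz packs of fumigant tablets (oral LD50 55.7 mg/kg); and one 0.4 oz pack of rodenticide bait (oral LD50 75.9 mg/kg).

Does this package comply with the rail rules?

Metal-powder blend: burn rate 3.2 mm/s > 1.8 mm/s → Group Z7 (Flammable Solid).
With oral LD50 55.7 mg/kg (≤ 100 mg/kg), the fumigant tablets fall in Group Z4.
With oral LD50 75.9 mg/kg (≤ 100 mg/kg), the rodenticide bait falls in Group Z4.
Group Z7 quantity: three 7.92 kg packs = 23.76 kg.
23.76 kg is within the rail limit of 25 kg for Group Z7.
Group Z4 net quantity: (two 0.2 oz packs = 11.36 g) + (one 0.4 oz pack = 11.36 g) = 22.72 g.
22.72 g ≤ 25 g (rail limit, Group Z4) — within limit.
Group Z7 and Group Z4 may not share an outer package.

No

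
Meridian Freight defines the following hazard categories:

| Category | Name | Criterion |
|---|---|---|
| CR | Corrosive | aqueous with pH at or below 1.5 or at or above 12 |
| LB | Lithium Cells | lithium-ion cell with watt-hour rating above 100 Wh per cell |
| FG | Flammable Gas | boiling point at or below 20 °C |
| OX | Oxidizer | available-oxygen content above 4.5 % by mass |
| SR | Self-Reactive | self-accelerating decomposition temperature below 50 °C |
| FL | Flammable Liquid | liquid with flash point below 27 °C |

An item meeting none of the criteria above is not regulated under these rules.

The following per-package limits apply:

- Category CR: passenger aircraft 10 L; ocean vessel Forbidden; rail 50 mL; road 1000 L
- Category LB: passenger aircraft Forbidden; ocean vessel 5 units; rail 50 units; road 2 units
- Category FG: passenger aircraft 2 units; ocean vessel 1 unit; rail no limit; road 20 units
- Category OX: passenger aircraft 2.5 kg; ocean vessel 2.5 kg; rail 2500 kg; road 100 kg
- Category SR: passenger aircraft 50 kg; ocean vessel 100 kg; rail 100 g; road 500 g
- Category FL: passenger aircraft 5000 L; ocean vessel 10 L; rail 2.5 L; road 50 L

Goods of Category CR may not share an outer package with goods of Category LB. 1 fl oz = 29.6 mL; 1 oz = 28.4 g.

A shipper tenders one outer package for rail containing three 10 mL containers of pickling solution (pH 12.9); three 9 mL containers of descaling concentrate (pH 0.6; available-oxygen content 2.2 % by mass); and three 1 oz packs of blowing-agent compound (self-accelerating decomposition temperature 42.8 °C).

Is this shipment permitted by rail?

Pickling solution: pH 12.9 ≥ 12 → Category CR (Corrosive).
pH 0.6 meets the Category CR criterion (Corrosive), so the descaling concentrate is Category CR.
With self-accelerating decomposition temperature 42.8 °C (< 50 °C), the blowing-agent compound falls in Category SR.
Category CR net quantity: (three 10 mL containers = 30 mL) + (three 9 mL containers = 27 mL) = 57 mL.
That exceeds the Category CR rail limit of 50 mL.
Category SR quantity: three 1 oz packs = 85.2 g.
85.2 g is within the rail limit of 100 g for Category SR.
The segregation rule (Category CR with Category LB) does not apply to Category CR with Category SR.

No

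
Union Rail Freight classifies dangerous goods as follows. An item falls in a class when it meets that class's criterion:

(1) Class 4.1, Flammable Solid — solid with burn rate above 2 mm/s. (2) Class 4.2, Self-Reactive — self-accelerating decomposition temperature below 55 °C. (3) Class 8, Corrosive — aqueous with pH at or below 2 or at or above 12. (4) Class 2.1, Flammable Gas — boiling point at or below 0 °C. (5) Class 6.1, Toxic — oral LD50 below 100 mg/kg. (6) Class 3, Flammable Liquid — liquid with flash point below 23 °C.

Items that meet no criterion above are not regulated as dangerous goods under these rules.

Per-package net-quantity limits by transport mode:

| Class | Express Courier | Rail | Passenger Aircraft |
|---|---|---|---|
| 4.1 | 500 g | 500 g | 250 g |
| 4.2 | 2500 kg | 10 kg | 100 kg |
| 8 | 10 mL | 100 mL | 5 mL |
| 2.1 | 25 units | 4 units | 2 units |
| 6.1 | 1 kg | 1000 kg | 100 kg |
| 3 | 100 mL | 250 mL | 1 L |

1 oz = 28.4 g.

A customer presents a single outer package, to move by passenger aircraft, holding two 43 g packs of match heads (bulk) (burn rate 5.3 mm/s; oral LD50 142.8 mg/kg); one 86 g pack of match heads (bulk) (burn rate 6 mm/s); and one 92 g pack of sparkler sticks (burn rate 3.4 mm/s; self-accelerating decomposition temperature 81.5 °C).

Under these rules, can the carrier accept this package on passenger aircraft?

With burn rate 5.3 mm/s (> 2 mm/s), the match heads (bulk) fall in Class 4.1.
Burn rate 6 mm/s meets the Class 4.1 criterion (Flammable Solid), so the match heads (bulk) are Class 4.1.
Burn rate 3.4 mm/s meets the Class 4.1 criterion (Flammable Solid), so the sparkler sticks are Class 4.1.
Class 4.1 net quantity: (two 43 g packs = 86 g) + 86 g + 92 g = 264 g.
264 g exceeds the passenger aircraft limit of 250 g for Class 4.1.

No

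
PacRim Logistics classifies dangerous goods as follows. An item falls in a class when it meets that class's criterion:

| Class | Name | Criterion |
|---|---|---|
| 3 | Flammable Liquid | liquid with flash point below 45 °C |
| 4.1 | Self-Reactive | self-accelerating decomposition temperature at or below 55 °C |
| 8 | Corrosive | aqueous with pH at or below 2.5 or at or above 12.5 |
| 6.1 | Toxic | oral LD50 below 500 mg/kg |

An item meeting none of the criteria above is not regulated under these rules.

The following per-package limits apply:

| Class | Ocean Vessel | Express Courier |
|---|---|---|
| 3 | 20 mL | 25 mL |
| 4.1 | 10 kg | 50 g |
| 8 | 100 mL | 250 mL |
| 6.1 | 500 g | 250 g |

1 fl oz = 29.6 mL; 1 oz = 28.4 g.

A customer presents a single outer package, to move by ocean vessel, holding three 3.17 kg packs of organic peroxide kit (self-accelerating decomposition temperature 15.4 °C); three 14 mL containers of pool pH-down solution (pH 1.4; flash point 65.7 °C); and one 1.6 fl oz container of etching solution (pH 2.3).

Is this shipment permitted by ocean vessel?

The organic peroxide kit has self-accelerating decomposition temperature 15.4 °C, which is ≤ 55 °C, so it is Class 4.1 (Self-Reactive).
pH 1.4 meets the Class 8 criterion (Corrosive), so the pool pH-down solution is Class 8.
Etching solution: pH 2.3 ≤ 2.5 → Class 8 (Corrosive).
Class 8 net quantity: (three 14 mL containers = 42 mL) + (one 1.6 fl oz container = 47.36 mL) = 89.36 mL.
89.36 mL is within the ocean vessel limit of 100 mL for Class 8.
Class 4.1 quantity: three 3.17 kg packs = 9.51 kg.
9.51 kg ≤ 10 kg (ocean vessel limit, Class 4.1) — within limit.
Every hazard class is within its ocean vessel limit and no segregation rule is violated.

Yes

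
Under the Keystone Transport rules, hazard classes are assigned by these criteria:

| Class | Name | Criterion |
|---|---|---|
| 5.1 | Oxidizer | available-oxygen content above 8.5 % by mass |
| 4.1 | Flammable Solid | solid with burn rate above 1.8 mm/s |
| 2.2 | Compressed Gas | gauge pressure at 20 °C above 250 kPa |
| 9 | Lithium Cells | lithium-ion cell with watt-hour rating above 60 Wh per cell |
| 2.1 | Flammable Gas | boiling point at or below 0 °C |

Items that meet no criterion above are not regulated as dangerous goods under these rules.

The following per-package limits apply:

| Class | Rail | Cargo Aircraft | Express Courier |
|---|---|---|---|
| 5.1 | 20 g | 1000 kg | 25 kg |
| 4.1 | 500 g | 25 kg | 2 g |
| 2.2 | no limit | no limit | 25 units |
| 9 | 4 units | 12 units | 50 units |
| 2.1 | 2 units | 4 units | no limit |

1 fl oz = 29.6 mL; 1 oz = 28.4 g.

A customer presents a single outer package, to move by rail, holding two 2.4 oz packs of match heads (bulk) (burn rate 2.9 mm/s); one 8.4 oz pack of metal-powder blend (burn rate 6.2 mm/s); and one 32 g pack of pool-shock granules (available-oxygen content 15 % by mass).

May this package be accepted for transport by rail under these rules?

No

The match heads (bulk) have burn rate 2.9 mm/s, which is > 1.8 mm/s, so they are Class 4.1 (Flammable Solid).
Metal-powder blend: burn rate 6.2 mm/s > 1.8 mm/s → Class 4.1 (Flammable Solid).
Available-oxygen content 15 % by mass meets the Class 5.1 criterion (Oxidizer), so the pool-shock granules are Class 5.1.
Class 5.1 quantity: 32 g.
That exceeds the Class 5.1 rail limit of 20 g.
Total Class 4.1: (two 2.4 oz packs = 136.32 g) + (one 8.4 oz pack = 238.56 g) = 374.88 g.
374.88 g ≤ 500 g (rail limit, Class 4.1) — within limit.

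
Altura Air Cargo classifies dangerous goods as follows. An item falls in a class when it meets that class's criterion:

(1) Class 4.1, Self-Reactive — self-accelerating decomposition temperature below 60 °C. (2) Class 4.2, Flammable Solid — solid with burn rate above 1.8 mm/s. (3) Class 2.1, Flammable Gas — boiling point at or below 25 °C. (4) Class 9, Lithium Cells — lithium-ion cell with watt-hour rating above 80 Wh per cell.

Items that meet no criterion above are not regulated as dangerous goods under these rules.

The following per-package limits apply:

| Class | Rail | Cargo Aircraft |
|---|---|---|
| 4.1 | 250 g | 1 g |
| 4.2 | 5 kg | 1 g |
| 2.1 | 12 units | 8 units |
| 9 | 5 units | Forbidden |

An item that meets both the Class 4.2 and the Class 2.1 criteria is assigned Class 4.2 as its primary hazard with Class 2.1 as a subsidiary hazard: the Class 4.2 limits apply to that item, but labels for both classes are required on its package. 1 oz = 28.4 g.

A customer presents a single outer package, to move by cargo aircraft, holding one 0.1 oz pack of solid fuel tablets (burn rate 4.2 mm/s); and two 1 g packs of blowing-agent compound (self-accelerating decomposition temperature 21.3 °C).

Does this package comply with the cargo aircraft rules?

Solid fuel tablets: burn rate 4.2 mm/s > 1.8 mm/s → Class 4.2 (Flammable Solid).
Blowing-agent compound: self-accelerating decomposition temperature 21.3 °C < 60 °C → Class 4.1 (Self-Reactive).
Class 4.1 quantity: two 1 g packs = 2 g.
2 g > 1 g (cargo aircraft limit, Class 4.1) — over the limit.
Class 4.2 quantity: one 0.1 oz pack = 2.84 g.
2.84 g exceeds the cargo aircraft limit of 1 g for Class 4.2.

No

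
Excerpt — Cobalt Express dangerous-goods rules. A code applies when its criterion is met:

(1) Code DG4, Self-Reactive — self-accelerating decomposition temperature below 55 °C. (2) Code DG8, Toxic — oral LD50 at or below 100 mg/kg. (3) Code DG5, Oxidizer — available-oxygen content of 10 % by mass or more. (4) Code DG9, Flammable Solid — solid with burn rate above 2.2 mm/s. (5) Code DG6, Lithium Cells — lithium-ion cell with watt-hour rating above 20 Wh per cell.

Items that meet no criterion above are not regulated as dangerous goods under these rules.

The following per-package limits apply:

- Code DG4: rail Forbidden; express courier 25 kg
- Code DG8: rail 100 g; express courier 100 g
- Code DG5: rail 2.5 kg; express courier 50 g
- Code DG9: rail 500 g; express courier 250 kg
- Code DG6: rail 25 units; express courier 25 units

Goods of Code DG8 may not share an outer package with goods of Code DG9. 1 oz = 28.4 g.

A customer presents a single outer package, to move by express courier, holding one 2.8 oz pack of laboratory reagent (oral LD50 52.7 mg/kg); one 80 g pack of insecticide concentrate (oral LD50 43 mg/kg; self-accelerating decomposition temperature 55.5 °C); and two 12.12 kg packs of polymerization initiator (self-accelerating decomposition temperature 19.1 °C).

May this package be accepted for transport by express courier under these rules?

Oral LD50 52.7 mg/kg meets the Code DG8 criterion (Toxic), so the laboratory reagent is Code DG8.
With oral LD50 43 mg/kg (≤ 100 mg/kg), the insecticide concentrate falls in Code DG8.
The polymerization initiator has self-accelerating decomposition temperature 19.1 °C, which is < 55 °C, so it is Code DG4 (Self-Reactive).
Code DG8 net quantity: (one 2.8 oz pack = 79.52 g) + 80 g = 159.52 g.
159.52 g > 100 g (express courier limit, Code DG8) — over the limit.
Code DG4 quantity: two 12.12 kg packs = 24.24 kg.
24.24 kg is within the express courier limit of 25 kg for Code DG4.
The segregation rule (Code DG8 with Code DG9) does not apply to Code DG8 with Code DG4.

No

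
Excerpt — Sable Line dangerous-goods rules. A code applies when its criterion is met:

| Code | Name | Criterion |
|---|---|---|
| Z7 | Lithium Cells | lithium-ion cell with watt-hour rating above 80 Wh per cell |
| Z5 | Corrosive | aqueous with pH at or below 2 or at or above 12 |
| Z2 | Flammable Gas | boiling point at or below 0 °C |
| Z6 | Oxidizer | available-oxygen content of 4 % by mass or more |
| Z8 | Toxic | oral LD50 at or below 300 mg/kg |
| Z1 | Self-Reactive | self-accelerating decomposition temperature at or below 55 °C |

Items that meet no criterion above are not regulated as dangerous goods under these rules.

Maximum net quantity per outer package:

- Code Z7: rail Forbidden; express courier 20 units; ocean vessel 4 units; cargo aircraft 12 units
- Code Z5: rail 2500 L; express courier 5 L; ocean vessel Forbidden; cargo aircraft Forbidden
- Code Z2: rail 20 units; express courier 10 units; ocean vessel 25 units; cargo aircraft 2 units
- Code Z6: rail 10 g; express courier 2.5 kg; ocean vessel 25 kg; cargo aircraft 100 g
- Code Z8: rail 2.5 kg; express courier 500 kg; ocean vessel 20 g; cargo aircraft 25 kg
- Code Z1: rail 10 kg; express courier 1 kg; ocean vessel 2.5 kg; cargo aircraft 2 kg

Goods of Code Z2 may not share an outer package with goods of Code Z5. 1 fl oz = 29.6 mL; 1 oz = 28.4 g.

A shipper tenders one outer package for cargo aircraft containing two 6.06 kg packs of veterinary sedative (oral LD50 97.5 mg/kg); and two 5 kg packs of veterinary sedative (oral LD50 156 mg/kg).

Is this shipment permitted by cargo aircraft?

Oral LD50 97.5 mg/kg meets the Code Z8 criterion (Toxic), so the veterinary sedative is Code Z8.
With oral LD50 156 mg/kg (≤ 300 mg/kg), the veterinary sedative falls in Code Z8.
Code Z8 net quantity: (two 6.06 kg packs = 12.12 kg) + (two 5 kg packs = 10 kg) = 22.12 kg.
That is within the Code Z8 cargo aircraft limit of 25 kg.

Yes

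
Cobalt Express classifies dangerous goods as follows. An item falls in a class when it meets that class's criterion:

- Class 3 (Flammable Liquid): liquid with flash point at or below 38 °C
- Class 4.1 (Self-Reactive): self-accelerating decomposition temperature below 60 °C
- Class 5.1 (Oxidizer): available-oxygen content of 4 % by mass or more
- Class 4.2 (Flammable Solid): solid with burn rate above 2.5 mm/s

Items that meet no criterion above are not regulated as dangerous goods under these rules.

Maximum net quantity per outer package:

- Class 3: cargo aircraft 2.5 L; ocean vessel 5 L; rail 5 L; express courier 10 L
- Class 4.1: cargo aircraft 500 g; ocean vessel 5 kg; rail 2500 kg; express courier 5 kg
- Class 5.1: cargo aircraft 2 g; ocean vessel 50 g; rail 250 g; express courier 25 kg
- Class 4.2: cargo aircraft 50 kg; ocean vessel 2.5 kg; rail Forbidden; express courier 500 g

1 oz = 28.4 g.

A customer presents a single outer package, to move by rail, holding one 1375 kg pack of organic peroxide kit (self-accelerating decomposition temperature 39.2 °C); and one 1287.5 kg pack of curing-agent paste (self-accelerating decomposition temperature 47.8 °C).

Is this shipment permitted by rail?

No

Organic peroxide kit: self-accelerating decomposition temperature 39.2 °C < 60 °C → Class 4.1 (Self-Reactive).
Self-accelerating decomposition temperature 47.8 °C meets the Class 4.1 criterion (Self-Reactive), so the curing-agent paste is Class 4.1.
Total Class 4.1: 1375 kg + 1287.5 kg = 2662.5 kg.
2662.5 kg exceeds the rail limit of 2500 kg for Class 4.1.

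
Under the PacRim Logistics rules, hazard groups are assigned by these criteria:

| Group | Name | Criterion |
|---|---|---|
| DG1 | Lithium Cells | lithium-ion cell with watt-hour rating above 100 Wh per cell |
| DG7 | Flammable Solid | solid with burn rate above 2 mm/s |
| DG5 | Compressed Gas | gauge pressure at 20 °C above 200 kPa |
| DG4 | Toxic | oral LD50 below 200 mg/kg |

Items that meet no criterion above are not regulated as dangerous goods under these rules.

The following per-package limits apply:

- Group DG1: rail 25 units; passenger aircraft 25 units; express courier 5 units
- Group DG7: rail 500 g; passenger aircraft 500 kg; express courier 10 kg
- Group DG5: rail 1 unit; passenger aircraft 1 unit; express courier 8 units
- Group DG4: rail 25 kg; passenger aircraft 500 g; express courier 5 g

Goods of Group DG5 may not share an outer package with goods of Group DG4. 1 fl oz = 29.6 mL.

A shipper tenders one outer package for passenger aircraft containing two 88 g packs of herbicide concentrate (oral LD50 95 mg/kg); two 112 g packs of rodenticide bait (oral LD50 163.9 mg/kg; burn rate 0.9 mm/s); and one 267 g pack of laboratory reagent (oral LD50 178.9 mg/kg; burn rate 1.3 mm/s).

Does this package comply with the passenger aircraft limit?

No

The herbicide concentrate has oral LD50 95 mg/kg, which is < 200 mg/kg, so it is Group DG4 (Toxic).
Oral LD50 163.9 mg/kg meets the Group DG4 criterion (Toxic), so the rodenticide bait is Group DG4.
With oral LD50 178.9 mg/kg (< 200 mg/kg), the laboratory reagent falls in Group DG4.
Total Group DG4: (two 88 g packs = 176 g) + (two 112 g packs = 224 g) + 267 g = 667 g.
That exceeds the Group DG4 passenger aircraft limit of 500 g.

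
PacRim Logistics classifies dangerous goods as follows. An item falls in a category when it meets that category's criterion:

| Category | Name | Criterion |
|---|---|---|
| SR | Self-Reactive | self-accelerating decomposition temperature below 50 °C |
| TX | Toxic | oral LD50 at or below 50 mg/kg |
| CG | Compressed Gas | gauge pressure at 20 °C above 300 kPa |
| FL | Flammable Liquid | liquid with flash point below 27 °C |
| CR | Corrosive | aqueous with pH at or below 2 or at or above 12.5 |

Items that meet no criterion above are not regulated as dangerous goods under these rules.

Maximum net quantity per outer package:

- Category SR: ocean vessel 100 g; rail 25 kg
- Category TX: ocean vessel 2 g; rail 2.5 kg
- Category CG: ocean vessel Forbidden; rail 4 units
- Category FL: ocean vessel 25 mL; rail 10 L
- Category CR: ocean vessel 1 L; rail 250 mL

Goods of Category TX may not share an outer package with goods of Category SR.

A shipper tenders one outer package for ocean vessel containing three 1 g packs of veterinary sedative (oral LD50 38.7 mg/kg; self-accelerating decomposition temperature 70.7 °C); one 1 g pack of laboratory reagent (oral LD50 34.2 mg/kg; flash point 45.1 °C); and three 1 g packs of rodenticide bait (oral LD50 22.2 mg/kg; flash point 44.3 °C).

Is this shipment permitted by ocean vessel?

Veterinary sedative: oral LD50 38.7 mg/kg ≤ 50 mg/kg → Category TX (Toxic).
With oral LD50 34.2 mg/kg (≤ 50 mg/kg), the laboratory reagent falls in Category TX.
Oral LD50 22.2 mg/kg meets the Category TX criterion (Toxic), so the rodenticide bait is Category TX.
Total Category TX: (three 1 g packs = 3 g) + 1 g + (three 1 g packs = 3 g) = 7 g.
That exceeds the Category TX ocean vessel limit of 2 g.

No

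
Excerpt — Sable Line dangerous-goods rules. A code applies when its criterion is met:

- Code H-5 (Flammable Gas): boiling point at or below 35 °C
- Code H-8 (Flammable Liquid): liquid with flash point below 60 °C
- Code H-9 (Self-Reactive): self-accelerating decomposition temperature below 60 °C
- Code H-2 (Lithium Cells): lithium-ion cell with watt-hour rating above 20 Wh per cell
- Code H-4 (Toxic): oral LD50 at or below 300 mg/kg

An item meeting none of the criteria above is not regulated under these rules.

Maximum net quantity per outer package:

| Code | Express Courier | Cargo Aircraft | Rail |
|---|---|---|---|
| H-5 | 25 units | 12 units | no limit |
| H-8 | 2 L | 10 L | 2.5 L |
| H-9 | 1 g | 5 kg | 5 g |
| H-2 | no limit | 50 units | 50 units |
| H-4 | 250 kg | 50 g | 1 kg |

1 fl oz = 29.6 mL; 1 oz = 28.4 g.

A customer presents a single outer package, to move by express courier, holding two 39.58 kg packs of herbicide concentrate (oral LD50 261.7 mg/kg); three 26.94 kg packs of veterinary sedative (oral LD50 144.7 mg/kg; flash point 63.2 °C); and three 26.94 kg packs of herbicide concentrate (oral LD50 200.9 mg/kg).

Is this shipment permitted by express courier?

With oral LD50 261.7 mg/kg (≤ 300 mg/kg), the herbicide concentrate falls in Code H-4.
Oral LD50 144.7 mg/kg meets the Code H-4 criterion (Toxic), so the veterinary sedative is Code H-4.
Oral LD50 200.9 mg/kg meets the Code H-4 criterion (Toxic), so the herbicide concentrate is Code H-4.
Code H-4 net quantity: (two 39.58 kg packs = 79.16 kg) + (three 26.94 kg packs = 80.82 kg) + (three 26.94 kg packs = 80.82 kg) = 240.8 kg.
That is within the Code H-4 express courier limit of 250 kg.

Yes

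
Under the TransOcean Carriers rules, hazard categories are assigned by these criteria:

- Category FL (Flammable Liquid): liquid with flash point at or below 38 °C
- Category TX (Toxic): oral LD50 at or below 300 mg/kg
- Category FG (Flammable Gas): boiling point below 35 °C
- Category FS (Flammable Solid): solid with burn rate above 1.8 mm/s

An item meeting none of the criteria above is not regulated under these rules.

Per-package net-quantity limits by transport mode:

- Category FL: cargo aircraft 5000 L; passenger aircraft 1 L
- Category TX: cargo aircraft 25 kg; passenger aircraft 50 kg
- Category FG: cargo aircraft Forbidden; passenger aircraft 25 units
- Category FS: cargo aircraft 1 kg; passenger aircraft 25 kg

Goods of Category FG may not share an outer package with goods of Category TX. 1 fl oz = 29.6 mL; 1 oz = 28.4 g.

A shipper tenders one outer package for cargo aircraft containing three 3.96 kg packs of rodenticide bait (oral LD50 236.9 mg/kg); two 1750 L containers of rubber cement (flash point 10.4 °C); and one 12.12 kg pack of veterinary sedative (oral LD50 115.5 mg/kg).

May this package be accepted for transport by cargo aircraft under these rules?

Yes

The rodenticide bait has oral LD50 236.9 mg/kg, which is ≤ 300 mg/kg, so it is Category TX (Toxic).
The rubber cement has flash point 10.4 °C, which is ≤ 38 °C, so it is Category FL (Flammable Liquid).
With oral LD50 115.5 mg/kg (≤ 300 mg/kg), the veterinary sedative falls in Category TX.
Category FL quantity: two 1750 L containers = 3500 L.
3500 L ≤ 5000 L (cargo aircraft limit, Category FL) — within limit.
Category TX net quantity: (three 3.96 kg packs = 11.88 kg) + 12.12 kg = 24 kg.
24 kg ≤ 25 kg (cargo aircraft limit, Category TX) — within limit.
The segregation rule (Category FG with Category TX) does not apply to Category FL with Category TX.
Every hazard category is within its cargo aircraft limit and no segregation rule is violated.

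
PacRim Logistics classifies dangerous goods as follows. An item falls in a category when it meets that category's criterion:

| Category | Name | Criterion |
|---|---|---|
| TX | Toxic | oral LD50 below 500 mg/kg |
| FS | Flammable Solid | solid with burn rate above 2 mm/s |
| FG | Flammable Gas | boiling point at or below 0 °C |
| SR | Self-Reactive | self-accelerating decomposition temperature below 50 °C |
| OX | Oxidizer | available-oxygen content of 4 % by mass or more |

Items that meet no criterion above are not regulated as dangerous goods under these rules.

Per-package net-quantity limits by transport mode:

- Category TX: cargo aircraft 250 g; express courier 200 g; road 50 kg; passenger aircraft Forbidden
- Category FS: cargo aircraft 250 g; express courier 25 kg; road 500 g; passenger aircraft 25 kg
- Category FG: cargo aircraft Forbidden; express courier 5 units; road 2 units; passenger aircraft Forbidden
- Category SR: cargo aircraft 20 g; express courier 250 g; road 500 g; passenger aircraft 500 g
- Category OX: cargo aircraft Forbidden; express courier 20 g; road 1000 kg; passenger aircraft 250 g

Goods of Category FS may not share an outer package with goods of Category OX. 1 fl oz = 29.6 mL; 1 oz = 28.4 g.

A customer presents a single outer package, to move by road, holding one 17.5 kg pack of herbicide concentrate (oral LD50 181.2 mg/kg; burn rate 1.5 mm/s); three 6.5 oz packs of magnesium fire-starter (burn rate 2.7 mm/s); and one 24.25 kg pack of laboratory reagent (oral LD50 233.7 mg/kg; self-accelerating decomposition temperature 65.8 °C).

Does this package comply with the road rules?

With oral LD50 181.2 mg/kg (< 500 mg/kg), the herbicide concentrate falls in Category TX.
Burn rate 2.7 mm/s meets the Category FS criterion (Flammable Solid), so the magnesium fire-starter is Category FS.
The laboratory reagent has oral LD50 233.7 mg/kg, which is < 500 mg/kg, so it is Category TX (Toxic).
Total Category TX: 17.5 kg + 24.25 kg = 41.75 kg.
41.75 kg is within the road limit of 50 kg for Category TX.
Category FS quantity: three 6.5 oz packs = 553.8 g.
553.8 g exceeds the road limit of 500 g for Category FS.
The segregation rule (Category FS with Category OX) does not apply to Category TX with Category FS.

No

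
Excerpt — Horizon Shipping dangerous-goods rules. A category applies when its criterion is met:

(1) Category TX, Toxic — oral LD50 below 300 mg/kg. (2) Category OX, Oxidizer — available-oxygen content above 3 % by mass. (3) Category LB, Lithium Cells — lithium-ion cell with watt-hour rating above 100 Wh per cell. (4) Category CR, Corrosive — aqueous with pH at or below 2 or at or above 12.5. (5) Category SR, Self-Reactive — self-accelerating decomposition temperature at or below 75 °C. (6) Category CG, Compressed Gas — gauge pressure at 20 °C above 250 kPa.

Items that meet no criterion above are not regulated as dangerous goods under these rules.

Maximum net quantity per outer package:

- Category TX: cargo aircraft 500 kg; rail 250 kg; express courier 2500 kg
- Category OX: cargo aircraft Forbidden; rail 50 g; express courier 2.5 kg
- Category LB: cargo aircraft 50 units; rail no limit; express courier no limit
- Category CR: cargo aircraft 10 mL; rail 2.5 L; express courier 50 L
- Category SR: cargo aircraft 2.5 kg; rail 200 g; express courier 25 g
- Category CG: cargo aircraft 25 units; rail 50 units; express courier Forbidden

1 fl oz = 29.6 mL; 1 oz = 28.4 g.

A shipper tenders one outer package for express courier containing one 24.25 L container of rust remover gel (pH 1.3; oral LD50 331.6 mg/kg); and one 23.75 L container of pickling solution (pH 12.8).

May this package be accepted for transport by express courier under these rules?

With pH 1.3 (≤ 2), the rust remover gel falls in Category CR.
Pickling solution: pH 12.8 ≥ 12.5 → Category CR (Corrosive).
Total Category CR: 24.25 L + 23.75 L = 48 L.
48 L ≤ 50 L (express courier limit, Category CR) — within limit.

Yes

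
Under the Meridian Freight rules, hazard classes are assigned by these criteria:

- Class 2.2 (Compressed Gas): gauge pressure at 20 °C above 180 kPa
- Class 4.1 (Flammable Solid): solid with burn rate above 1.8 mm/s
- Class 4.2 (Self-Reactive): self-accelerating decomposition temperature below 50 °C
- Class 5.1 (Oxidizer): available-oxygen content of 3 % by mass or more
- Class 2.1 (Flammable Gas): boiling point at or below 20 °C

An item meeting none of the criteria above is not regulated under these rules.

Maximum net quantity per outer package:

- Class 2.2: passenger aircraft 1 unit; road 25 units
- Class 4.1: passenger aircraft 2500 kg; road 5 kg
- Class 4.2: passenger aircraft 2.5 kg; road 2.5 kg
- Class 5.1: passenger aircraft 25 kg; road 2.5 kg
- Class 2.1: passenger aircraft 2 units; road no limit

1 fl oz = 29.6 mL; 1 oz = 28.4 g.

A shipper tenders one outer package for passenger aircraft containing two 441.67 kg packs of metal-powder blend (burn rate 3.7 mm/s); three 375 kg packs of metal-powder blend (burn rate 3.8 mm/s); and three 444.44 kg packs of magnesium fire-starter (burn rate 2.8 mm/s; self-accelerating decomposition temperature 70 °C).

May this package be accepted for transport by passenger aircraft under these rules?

No

Metal-powder blend: burn rate 3.7 mm/s > 1.8 mm/s → Class 4.1 (Flammable Solid).
Burn rate 3.8 mm/s meets the Class 4.1 criterion (Flammable Solid), so the metal-powder blend is Class 4.1.
Burn rate 2.8 mm/s meets the Class 4.1 criterion (Flammable Solid), so the magnesium fire-starter is Class 4.1.
Class 4.1 net quantity: (two 441.67 kg packs = 883.34 kg) + (three 375 kg packs = 1125 kg) + (three 444.44 kg packs = 1333.32 kg) = 3341.66 kg.
3341.66 kg > 2500 kg (passenger aircraft limit, Class 4.1) — over the limit.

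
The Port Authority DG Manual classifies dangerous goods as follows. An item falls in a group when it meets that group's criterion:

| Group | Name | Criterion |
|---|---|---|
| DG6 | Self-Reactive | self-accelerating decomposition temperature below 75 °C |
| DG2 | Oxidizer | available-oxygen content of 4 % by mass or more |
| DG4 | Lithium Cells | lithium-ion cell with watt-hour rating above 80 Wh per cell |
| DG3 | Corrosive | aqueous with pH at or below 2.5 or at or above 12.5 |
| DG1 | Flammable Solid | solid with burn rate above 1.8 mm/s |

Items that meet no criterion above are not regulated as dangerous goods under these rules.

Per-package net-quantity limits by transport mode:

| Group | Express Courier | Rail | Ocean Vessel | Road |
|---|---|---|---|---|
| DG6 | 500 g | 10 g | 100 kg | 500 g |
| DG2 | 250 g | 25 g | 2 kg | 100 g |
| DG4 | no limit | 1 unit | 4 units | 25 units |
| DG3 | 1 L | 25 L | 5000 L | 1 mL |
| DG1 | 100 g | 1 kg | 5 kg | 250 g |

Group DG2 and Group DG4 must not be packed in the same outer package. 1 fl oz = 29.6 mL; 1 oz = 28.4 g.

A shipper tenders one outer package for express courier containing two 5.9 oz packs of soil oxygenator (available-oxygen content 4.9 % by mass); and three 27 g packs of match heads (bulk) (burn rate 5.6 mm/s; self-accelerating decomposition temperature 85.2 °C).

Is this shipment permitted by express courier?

With available-oxygen content 4.9 % by mass (≥ 4 % by mass), the soil oxygenator falls in Group DG2.
With burn rate 5.6 mm/s (> 1.8 mm/s), the match heads (bulk) fall in Group DG1.
Group DG1 quantity: three 27 g packs = 81 g.
81 g is within the express courier limit of 100 g for Group DG1.
Group DG2 quantity: two 5.9 oz packs = 335.12 g.
That exceeds the Group DG2 express courier limit of 250 g.
The segregation rule (Group DG2 with Group DG4) does not apply to Group DG1 with Group DG2.

No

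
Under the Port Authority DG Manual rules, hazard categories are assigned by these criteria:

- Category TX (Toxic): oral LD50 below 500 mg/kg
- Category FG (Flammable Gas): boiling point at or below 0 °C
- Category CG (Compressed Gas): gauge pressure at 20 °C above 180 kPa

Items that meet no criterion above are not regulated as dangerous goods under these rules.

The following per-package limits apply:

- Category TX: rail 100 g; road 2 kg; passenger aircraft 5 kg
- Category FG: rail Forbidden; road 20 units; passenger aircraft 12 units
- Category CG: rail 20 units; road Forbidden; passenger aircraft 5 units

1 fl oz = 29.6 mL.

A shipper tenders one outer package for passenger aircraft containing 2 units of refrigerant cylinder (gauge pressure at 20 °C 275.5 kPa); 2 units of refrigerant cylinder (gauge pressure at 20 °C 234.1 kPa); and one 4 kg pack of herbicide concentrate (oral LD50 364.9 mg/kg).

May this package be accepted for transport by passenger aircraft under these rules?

Refrigerant cylinder: gauge pressure at 20 °C 275.5 kPa > 180 kPa → Category CG (Compressed Gas).
Refrigerant cylinder: gauge pressure at 20 °C 234.1 kPa > 180 kPa → Category CG (Compressed Gas).
Herbicide concentrate: oral LD50 364.9 mg/kg < 500 mg/kg → Category TX (Toxic).
Total Category CG: 2 units + 2 units = 4 units.
4 units is within the passenger aircraft limit of 5 units for Category CG.
Category TX quantity: 4 kg.
That is within the Category TX passenger aircraft limit of 5 kg.
Every hazard category is within its passenger aircraft limit and no segregation rule is violated.

Yes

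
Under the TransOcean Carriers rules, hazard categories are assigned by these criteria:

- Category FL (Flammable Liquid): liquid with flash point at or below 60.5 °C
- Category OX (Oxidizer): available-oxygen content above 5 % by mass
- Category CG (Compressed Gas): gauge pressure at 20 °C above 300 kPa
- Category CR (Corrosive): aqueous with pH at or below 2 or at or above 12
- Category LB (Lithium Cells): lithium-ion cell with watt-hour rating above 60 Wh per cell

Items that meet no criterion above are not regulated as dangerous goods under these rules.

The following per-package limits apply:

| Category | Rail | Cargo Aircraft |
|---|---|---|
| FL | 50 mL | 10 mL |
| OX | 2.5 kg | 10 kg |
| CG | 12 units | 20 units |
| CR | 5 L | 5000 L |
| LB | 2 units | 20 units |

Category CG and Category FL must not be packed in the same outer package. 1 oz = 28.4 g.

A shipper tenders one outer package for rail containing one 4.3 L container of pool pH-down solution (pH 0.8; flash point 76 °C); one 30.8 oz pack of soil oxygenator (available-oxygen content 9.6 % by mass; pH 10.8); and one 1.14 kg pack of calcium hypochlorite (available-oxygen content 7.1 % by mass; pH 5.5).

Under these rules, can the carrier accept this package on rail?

The pool pH-down solution has pH 0.8, which is ≤ 2, so it is Category CR (Corrosive).
Soil oxygenator: available-oxygen content 9.6 % by mass > 5 % by mass → Category OX (Oxidizer).
With available-oxygen content 7.1 % by mass (> 5 % by mass), the calcium hypochlorite falls in Category OX.
Category CR quantity: 4.3 L.
That is within the Category CR rail limit of 5 L.
Total Category OX: (one 30.8 oz pack = 874.72 g) + 1.14 kg = 2014.72 g.
That is within the Category OX rail limit of 2.5 kg.
The segregation rule (Category CG with Category FL) does not apply to Category CR with Category OX.
Every hazard category is within its rail limit and no segregation rule is violated.

Yes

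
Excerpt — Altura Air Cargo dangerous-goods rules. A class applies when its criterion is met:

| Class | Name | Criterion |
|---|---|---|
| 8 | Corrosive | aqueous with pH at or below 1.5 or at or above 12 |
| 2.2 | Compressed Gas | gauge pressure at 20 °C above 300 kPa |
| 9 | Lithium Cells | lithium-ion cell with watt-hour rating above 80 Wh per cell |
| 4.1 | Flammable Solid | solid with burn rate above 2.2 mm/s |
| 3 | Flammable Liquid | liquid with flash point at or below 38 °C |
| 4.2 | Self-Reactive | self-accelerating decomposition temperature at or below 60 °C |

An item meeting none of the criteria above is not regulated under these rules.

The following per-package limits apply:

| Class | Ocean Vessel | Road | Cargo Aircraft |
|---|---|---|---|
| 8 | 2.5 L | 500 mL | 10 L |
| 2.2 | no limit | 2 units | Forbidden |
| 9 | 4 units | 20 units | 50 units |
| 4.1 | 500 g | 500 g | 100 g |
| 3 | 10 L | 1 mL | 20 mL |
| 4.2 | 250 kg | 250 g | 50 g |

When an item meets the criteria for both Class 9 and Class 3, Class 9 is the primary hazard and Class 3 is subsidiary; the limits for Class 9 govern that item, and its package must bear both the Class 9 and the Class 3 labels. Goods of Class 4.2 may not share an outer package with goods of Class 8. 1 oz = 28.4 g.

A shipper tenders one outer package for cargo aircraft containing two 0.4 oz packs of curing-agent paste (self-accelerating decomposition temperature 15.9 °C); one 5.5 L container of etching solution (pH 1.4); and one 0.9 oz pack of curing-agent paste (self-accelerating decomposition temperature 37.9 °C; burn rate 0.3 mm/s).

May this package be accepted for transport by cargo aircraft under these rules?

Self-accelerating decomposition temperature 15.9 °C meets the Class 4.2 criterion (Self-Reactive), so the curing-agent paste is Class 4.2.
pH 1.4 meets the Class 8 criterion (Corrosive), so the etching solution is Class 8.
Curing-agent paste: self-accelerating decomposition temperature 37.9 °C ≤ 60 °C → Class 4.2 (Self-Reactive).
Class 4.2 net quantity: (two 0.4 oz packs = 22.72 g) + (one 0.9 oz pack = 25.56 g) = 48.28 g.
48.28 g ≤ 50 g (cargo aircraft limit, Class 4.2) — within limit.
Class 8 quantity: 5.5 L.
5.5 L ≤ 10 L (cargo aircraft limit, Class 8) — within limit.
Class 4.2 and Class 8 may not share an outer package.

No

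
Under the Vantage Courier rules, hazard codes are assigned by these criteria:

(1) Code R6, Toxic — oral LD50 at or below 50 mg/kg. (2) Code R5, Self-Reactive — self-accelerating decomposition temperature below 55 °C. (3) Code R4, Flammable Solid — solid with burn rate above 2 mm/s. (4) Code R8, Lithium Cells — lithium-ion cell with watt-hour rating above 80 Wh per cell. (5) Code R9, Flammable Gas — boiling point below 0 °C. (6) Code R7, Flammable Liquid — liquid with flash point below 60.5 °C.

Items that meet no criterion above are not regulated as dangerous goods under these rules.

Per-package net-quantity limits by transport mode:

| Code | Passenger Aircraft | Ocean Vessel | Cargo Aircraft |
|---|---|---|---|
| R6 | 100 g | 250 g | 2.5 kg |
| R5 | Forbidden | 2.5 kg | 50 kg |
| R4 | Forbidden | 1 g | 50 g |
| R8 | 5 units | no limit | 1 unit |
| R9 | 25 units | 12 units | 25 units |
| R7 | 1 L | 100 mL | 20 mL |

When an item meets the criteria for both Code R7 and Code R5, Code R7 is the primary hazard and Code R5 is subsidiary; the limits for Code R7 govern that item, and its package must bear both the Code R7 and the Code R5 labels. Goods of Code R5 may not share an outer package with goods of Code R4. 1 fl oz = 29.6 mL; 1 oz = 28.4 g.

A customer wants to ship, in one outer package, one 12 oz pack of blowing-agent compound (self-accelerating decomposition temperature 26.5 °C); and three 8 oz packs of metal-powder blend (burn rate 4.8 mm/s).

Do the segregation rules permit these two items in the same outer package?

No

The blowing-agent compound has self-accelerating decomposition temperature 26.5 °C, which is < 55 °C, so it is Code R5 (Self-Reactive).
The metal-powder blend has burn rate 4.8 mm/s, which is > 2 mm/s, so it is Code R4 (Flammable Solid).
Code R5 and Code R4 may not share an outer package.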